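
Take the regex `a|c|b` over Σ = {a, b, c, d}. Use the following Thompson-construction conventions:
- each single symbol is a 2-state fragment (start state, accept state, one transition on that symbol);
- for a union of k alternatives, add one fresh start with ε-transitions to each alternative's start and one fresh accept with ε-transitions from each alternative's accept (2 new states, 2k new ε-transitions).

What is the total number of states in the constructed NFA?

8

Bottom-up over the parse tree:
Each of the 3 symbol leaves contributes a 2-state fragment.
  a|c|b → 8 states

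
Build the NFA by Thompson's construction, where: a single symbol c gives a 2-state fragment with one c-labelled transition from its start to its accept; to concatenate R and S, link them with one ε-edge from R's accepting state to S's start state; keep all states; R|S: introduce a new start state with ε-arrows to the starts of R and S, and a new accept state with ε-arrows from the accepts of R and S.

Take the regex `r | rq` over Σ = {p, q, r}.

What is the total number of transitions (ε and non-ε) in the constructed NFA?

Recursing over subexpressions:
Each of the 3 symbol leaves contributes 1 transition (1 symbol, 0 ε).
  rq : 3 transitions (2 symbol, 1 ε)
  r | rq : 8 transitions (3 symbol, 5 ε)

8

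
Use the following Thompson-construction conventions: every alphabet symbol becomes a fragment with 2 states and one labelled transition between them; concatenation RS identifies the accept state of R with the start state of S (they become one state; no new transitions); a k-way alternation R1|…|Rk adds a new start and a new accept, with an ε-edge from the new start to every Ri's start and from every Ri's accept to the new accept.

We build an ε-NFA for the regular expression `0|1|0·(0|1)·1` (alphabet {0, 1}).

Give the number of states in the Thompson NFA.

Bottom-up over the parse tree:
Each of the 6 symbol leaves contributes a 2-state fragment.
  0|1 = 6 states
  0·(0|1)·1 = 8 states
  0|1|0·(0|1)·1 = 14 states

14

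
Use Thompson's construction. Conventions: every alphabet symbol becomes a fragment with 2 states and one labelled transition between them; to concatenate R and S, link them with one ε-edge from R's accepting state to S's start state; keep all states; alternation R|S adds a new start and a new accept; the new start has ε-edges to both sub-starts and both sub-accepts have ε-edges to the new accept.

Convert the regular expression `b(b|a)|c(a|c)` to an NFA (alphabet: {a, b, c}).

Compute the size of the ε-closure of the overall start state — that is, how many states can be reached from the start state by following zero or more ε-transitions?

3

Work bottom-up. For each fragment F, track |ε-closure(F.start)| and whether F's accept lies in that closure (i.e. whether F accepts ε). A single-symbol fragment has closure size 1 and does not accept ε.
  b|a — |ε-closure| = 1 + 1 + 1 = 3 (the new accept is not ε-reachable since no branch accepts ε)
  b(b|a) — same as the first factor's closure: |ε-closure| = 1
  a|c — new start ε-reaches every alternative's start; none of them accept ε, so the new accept is not reached: |ε-closure| = 1 + 1 + 1 = 3
  c(a|c) — same as the first factor's closure: |ε-closure| = 1
  b(b|a)|c(a|c) — new start ε-reaches every alternative's start; none of them accept ε, so the new accept is not reached: |ε-closure| = 1 + 1 + 1 = 3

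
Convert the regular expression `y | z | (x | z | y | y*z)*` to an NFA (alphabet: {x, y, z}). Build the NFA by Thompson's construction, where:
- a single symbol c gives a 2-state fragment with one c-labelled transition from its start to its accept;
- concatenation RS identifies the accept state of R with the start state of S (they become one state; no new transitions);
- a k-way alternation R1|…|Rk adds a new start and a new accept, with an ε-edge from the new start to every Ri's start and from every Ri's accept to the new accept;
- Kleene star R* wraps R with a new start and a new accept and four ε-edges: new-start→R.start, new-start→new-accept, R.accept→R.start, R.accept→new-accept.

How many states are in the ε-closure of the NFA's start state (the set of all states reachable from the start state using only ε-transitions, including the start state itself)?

13

Let C(F) = |ε-closure(F.start)| within fragment F, and note whether F accepts ε. Symbol fragments have C = 1 and do not accept ε. Then:
  y* → the star's fresh start ε-reaches both the body's start and the fresh accept: C = 2 + 1 = 3
  y*z → C = 3 + (1−1) = 3 (closure spills across the concat boundary because the left factor accepts ε)
  x | z | y | y*z → new start ε-reaches every alternative's start; none of them accept ε, so the new accept is not reached: C = 1 + 1 + 1 + 1 + 3 = 7
  (x | z | y | y*z)* → C = 1 (new start) + 7 (body) + 1 (new accept) = 9
  y | z | (x | z | y | y*z)* → C = 1 (new start) + (1 + 1 + 9) + 1 (new accept, since some branch ε-reaches its own accept) = 13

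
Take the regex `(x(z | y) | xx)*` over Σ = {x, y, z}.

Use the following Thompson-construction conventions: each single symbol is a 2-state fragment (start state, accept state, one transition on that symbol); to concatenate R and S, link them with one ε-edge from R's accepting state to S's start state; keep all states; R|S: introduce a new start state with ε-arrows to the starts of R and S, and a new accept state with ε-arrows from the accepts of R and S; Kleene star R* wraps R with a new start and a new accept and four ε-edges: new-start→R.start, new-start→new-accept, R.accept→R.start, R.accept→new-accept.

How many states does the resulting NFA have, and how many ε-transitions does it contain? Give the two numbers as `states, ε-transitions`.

Bottom-up over the parse tree:
Each of the 5 symbol leaves contributes 2 states and 0 ε-transitions.
  z | y → 6 states, 4 ε-transitions
  x(z | y) → 8 states, 5 ε-transitions
  xx → 4 states, 1 ε-transition
  x(z | y) | xx → 14 states, 10 ε-transitions
  (x(z | y) | xx)* → 16 states, 14 ε-transitions

16, 14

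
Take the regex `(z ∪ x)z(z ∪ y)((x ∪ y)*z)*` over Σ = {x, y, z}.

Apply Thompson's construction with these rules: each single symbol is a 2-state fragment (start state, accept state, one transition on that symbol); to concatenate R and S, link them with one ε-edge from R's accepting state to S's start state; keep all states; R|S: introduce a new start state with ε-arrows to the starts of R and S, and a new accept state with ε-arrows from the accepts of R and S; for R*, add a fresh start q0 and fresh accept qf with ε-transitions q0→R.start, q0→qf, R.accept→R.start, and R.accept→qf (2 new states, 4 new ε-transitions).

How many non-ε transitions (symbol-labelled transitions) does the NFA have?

8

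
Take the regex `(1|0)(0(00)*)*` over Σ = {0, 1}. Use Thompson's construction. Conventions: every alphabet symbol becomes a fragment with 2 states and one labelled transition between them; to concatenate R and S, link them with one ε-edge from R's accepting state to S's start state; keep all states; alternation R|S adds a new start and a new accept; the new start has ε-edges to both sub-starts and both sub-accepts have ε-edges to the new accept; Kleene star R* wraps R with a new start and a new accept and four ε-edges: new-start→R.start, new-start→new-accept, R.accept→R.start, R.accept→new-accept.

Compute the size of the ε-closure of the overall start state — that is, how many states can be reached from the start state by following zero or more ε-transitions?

3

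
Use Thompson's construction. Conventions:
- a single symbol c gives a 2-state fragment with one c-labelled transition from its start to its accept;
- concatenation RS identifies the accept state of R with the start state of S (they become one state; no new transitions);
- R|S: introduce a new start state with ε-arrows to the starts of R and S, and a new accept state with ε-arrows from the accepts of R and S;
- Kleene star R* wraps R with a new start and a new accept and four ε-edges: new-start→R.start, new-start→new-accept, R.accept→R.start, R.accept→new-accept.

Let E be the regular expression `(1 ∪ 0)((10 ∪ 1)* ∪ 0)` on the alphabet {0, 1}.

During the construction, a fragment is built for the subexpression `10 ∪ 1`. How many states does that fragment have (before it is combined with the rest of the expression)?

7

Fragment for `10 ∪ 1`:
Each of the 3 symbol leaves contributes a 2-state fragment.
  10 → 3 states
  10 ∪ 1 → 7 states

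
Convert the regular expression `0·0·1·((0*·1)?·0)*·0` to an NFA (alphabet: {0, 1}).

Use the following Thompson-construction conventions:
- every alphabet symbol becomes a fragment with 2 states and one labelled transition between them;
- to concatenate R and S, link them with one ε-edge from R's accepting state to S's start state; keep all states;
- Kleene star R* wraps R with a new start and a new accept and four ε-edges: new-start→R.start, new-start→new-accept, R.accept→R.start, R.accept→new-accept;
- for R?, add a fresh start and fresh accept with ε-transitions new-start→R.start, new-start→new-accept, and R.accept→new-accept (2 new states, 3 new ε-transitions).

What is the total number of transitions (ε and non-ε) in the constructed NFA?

24

Recursing over subexpressions:
Each of the 7 symbol leaves contributes 1 transition (1 symbol, 0 ε).
  0* : 5 transitions (1 symbol, 4 ε)
  0*·1 : 7 transitions (2 symbol, 5 ε)
  (0*·1)? : 10 transitions (2 symbol, 8 ε)
  (0*·1)?·0 : 12 transitions (3 symbol, 9 ε)
  ((0*·1)?·0)* : 16 transitions (3 symbol, 13 ε)
  0·0·1·((0*·1)?·0)*·0 : 24 transitions (7 symbol, 17 ε)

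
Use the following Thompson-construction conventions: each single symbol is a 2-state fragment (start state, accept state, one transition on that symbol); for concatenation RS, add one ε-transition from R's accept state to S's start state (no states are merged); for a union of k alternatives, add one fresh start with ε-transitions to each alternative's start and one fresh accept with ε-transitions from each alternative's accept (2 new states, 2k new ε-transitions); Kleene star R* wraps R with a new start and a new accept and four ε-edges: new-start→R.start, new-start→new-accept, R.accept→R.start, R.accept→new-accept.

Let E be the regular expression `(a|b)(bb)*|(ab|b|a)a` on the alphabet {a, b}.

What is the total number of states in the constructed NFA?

Building bottom-up:
Each of the 9 symbol leaves contributes a 2-state fragment.
  a|b — 6 states
  bb — 4 states
  (bb)* — 6 states
  (a|b)(bb)* — 12 states
  ab — 4 states
  ab|b|a — 10 states
  (ab|b|a)a — 12 states
  (a|b)(bb)*|(ab|b|a)a — 26 states

26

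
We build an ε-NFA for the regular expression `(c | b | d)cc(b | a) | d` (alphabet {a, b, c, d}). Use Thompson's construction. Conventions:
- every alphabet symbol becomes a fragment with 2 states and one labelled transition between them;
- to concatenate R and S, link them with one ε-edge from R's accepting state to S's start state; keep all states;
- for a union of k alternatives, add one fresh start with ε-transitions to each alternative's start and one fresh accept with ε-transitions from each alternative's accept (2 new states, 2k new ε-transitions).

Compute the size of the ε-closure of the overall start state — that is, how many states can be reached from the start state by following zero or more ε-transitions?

6

Compute the ε-closure size of each fragment's start state recursively; a symbol fragment's start has no outgoing ε-edge, so its closure is just itself (size 1).
  c | b | d — |ε-closure| = 1 + 1 + 1 + 1 = 4 (the new accept is not ε-reachable since no branch accepts ε)
  b | a — new start ε-reaches every alternative's start; none of them accept ε, so the new accept is not reached: |ε-closure| = 1 + 1 + 1 = 3
  (c | b | d)cc(b | a) — |ε-closure| equals the left operand's closure size = 4 (its accept is not ε-reachable, so the closure stops there)
  (c | b | d)cc(b | a) | d — |ε-closure| = 1 + 4 + 1 = 6 (the new accept is not ε-reachable since no branch accepts ε)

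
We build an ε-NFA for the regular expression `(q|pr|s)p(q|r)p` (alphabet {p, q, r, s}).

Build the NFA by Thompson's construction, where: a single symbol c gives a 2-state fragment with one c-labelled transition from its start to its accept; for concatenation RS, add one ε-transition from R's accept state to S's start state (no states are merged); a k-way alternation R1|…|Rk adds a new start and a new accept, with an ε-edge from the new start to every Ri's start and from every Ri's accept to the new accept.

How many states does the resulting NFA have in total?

20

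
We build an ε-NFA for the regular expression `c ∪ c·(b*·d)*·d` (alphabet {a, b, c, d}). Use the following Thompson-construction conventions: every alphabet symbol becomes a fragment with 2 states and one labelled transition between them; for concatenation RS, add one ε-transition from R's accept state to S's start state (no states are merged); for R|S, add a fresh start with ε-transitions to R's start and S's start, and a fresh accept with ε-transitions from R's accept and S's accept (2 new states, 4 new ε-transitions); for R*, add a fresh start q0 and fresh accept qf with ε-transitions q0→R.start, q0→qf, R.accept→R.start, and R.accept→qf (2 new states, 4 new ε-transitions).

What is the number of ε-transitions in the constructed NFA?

Bottom-up over the parse tree:
Each of the 5 symbol leaves contributes 0 ε-transitions.
  b* = 4 ε-transitions
  b*·d = 5 ε-transitions
  (b*·d)* = 9 ε-transitions
  c·(b*·d)*·d = 11 ε-transitions
  c ∪ c·(b*·d)*·d = 15 ε-transitions

15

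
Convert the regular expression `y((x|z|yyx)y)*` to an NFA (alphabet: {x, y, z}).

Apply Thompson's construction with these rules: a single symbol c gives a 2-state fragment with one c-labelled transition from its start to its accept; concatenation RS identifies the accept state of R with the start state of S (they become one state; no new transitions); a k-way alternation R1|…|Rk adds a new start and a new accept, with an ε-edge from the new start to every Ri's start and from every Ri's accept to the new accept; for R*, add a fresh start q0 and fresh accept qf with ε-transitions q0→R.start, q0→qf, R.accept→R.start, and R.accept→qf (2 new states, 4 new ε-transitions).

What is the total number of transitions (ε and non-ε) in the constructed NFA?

Recursing over subexpressions:
Each of the 7 symbol leaves contributes 1 transition (1 symbol, 0 ε).
  yyx : 3 transitions (3 symbol, 0 ε)
  x|z|yyx : 11 transitions (5 symbol, 6 ε)
  (x|z|yyx)y : 12 transitions (6 symbol, 6 ε)
  ((x|z|yyx)y)* : 16 transitions (6 symbol, 10 ε)
  y((x|z|yyx)y)* : 17 transitions (7 symbol, 10 ε)

17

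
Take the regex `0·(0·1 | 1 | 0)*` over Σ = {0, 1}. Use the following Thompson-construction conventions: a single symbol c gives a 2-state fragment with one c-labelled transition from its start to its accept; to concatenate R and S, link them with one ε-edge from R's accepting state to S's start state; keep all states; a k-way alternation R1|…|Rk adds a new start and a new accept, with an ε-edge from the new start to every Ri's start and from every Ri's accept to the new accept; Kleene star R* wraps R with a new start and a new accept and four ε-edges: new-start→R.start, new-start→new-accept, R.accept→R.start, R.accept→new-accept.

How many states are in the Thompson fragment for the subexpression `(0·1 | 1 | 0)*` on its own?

Fragment for `(0·1 | 1 | 0)*`:
Each of the 4 symbol leaves contributes a 2-state fragment.
  0·1 : 4 states
  0·1 | 1 | 0 : 10 states
  (0·1 | 1 | 0)* : 12 states

12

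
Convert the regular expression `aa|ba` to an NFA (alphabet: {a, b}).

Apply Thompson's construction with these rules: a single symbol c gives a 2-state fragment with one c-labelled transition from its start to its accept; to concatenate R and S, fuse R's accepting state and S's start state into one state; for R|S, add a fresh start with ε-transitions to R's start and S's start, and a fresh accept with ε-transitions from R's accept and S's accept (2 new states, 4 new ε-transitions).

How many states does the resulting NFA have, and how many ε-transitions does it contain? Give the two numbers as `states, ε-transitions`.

Per subexpression:
Each of the 4 symbol leaves contributes 2 states and 0 ε-transitions.
  aa : 3 states, 0 ε-transitions
  ba : 3 states, 0 ε-transitions
  aa|ba : 8 states, 4 ε-transitions

8, 4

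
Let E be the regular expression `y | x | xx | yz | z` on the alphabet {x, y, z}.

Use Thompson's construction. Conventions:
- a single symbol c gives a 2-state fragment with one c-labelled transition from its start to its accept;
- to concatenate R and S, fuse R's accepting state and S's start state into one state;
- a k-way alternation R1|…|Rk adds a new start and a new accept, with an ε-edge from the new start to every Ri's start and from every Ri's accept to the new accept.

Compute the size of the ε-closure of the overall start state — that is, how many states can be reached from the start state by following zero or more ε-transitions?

6

Work bottom-up. For each fragment F, track |ε-closure(F.start)| and whether F's accept lies in that closure (i.e. whether F accepts ε). A single-symbol fragment has closure size 1 and does not accept ε.
  xx — |ε-closure| equals the left operand's closure size = 1 (its accept is not ε-reachable, so the closure stops there)
  yz — same as the first factor's closure: |ε-closure| = 1
  y | x | xx | yz | z — new start ε-reaches every alternative's start; none of them accept ε, so the new accept is not reached: |ε-closure| = 1 + 1 + 1 + 1 + 1 + 1 = 6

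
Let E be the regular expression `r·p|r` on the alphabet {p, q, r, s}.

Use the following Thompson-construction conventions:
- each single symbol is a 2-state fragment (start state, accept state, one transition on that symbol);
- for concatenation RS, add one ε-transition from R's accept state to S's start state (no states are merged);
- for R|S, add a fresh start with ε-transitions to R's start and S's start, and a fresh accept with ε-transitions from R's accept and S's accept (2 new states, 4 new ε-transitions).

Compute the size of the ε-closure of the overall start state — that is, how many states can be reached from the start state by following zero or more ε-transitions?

Let C(F) = |ε-closure(F.start)| within fragment F, and note whether F accepts ε. Symbol fragments have C = 1 and do not accept ε. Then:
  r·p : C equals the left operand's closure size = 1 (its accept is not ε-reachable, so the closure stops there)
  r·p|r : C = 1 + 1 + 1 = 3 (the new accept is not ε-reachable since no branch accepts ε)

3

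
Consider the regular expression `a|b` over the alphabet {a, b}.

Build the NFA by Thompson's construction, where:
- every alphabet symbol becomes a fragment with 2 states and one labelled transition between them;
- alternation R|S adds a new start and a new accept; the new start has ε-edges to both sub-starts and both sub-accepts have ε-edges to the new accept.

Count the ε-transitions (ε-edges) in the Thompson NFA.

Building bottom-up:
Each of the 2 symbol leaves contributes 0 ε-transitions.
  a|b = 4 ε-transitions

4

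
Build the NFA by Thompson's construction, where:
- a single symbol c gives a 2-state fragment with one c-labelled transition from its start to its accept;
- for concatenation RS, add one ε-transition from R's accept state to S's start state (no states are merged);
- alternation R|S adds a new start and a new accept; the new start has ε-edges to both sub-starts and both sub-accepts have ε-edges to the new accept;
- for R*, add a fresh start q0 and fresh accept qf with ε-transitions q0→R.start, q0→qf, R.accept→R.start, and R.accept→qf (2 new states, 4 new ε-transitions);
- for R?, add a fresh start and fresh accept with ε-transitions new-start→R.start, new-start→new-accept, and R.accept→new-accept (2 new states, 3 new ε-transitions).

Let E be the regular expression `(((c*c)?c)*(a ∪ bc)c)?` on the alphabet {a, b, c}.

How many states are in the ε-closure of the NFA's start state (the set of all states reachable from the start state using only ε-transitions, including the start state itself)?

14

Work bottom-up. For each fragment F, track |ε-closure(F.start)| and whether F's accept lies in that closure (i.e. whether F accepts ε). A single-symbol fragment has closure size 1 and does not accept ε.
  c* — new start has ε-edges to the inner start and to the new accept, so C = 2 + 1 = 3
  c*c — C = 3 + 1 = 4 (closure spills across the concat boundary because the left factor accepts ε)
  (c*c)? — new start has ε-edges to the inner start and to the new accept, so C = 2 + 4 = 6
  (c*c)?c — the left operand accepts ε, so the closure extends into the next operand (via the concat ε-link); C = 6 + 1 = 7
  ((c*c)?c)* — C = 1 (new start) + 7 (body) + 1 (new accept) = 9
  bc — same as the first factor's closure: C = 1
  a ∪ bc — C = 1 + 1 + 1 = 3 (the new accept is not ε-reachable since no branch accepts ε)
  ((c*c)?c)*(a ∪ bc)c — the left operand accepts ε, so the closure extends into the next operand (via the concat ε-link); C = 9 + 3 = 12
  (((c*c)?c)*(a ∪ bc)c)? — C = 1 (new start) + 12 (body) + 1 (new accept, via ε) = 14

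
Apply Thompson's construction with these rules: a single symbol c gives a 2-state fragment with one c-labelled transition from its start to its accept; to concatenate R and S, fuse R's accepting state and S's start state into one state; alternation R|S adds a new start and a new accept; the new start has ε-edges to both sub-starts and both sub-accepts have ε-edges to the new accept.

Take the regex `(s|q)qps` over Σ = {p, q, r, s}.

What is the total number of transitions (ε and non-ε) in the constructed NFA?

Recursing over subexpressions:
Each of the 5 symbol leaves contributes 1 transition (1 symbol, 0 ε).
  s|q = 6 transitions (2 symbol, 4 ε)
  (s|q)qps = 9 transitions (5 symbol, 4 ε)

9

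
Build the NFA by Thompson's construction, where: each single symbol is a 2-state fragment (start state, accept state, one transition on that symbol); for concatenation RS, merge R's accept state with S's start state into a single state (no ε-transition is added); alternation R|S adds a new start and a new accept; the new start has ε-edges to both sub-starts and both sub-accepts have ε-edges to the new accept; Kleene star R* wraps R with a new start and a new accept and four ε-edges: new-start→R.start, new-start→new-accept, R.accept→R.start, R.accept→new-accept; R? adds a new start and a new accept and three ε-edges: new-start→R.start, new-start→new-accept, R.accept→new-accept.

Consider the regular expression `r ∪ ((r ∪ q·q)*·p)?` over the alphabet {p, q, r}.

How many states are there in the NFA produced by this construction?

16

Bottom-up over the parse tree:
Each of the 5 symbol leaves contributes a 2-state fragment.
  q·q : 3 states
  r ∪ q·q : 7 states
  (r ∪ q·q)* : 9 states
  (r ∪ q·q)*·p : 10 states
  ((r ∪ q·q)*·p)? : 12 states
  r ∪ ((r ∪ q·q)*·p)? : 16 states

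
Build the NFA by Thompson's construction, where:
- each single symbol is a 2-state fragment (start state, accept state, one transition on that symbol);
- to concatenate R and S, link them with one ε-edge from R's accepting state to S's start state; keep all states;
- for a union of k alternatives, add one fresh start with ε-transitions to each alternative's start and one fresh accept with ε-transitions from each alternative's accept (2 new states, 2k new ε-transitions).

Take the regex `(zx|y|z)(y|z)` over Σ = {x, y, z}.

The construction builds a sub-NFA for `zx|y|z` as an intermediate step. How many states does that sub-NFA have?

10

Fragment for `zx|y|z`:
Each of the 4 symbol leaves contributes a 2-state fragment.
  zx → 4 states
  zx|y|z → 10 states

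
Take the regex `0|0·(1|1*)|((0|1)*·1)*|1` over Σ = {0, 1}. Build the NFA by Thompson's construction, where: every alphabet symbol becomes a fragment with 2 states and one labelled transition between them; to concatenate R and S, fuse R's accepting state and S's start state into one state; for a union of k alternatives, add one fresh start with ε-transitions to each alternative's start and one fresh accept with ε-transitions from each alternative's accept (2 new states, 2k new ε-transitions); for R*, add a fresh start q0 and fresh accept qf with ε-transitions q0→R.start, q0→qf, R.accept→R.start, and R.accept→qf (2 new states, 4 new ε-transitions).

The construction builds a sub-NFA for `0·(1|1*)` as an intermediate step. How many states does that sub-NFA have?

Fragment for `0·(1|1*)`:
Each of the 3 symbol leaves contributes a 2-state fragment.
  1* = 4 states
  1|1* = 8 states
  0·(1|1*) = 9 states

9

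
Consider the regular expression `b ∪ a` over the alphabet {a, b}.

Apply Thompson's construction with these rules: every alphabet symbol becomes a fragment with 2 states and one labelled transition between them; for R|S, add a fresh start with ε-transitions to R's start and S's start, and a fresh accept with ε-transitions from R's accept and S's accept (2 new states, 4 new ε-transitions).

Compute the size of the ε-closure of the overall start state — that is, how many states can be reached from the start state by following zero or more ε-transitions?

3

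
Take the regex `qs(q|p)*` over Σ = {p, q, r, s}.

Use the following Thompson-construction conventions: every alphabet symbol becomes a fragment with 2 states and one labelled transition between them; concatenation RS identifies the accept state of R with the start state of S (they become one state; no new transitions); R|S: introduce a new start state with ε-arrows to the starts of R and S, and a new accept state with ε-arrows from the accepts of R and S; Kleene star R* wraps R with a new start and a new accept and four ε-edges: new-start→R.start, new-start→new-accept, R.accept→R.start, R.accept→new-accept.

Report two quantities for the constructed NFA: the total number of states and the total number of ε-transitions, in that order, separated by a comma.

10, 8

Recursing over subexpressions:
Each of the 4 symbol leaves contributes 2 states and 0 ε-transitions.
  q|p : 6 states, 4 ε-transitions
  (q|p)* : 8 states, 8 ε-transitions
  qs(q|p)* : 10 states, 8 ε-transitions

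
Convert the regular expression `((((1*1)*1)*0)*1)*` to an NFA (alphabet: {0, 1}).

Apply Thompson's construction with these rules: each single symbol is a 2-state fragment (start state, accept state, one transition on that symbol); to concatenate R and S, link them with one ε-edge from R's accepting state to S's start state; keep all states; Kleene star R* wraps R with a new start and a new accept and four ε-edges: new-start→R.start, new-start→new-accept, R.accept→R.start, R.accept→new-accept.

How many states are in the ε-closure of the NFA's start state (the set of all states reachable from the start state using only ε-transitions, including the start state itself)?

15

Compute the ε-closure size of each fragment's start state recursively; a symbol fragment's start has no outgoing ε-edge, so its closure is just itself (size 1).
  1* : new start has ε-edges to the inner start and to the new accept, so C = 2 + 1 = 3
  1*1 : C = 3 + 1 = 4 (closure spills across the concat boundary because the left factor accepts ε)
  (1*1)* : new start has ε-edges to the inner start and to the new accept, so C = 2 + 4 = 6
  (1*1)*1 : C = 6 + 1 = 7 (closure spills across the concat boundary because the left factor accepts ε)
  ((1*1)*1)* : C = 1 (new start) + 7 (body) + 1 (new accept) = 9
  ((1*1)*1)*0 : C = 9 + 1 = 10 (closure spills across the concat boundary because the left factor accepts ε)
  (((1*1)*1)*0)* : the star's fresh start ε-reaches both the body's start and the fresh accept: C = 2 + 10 = 12
  (((1*1)*1)*0)*1 : C = 12 + 1 = 13 (closure spills across the concat boundary because the left factor accepts ε)
  ((((1*1)*1)*0)*1)* : new start has ε-edges to the inner start and to the new accept, so C = 2 + 13 = 15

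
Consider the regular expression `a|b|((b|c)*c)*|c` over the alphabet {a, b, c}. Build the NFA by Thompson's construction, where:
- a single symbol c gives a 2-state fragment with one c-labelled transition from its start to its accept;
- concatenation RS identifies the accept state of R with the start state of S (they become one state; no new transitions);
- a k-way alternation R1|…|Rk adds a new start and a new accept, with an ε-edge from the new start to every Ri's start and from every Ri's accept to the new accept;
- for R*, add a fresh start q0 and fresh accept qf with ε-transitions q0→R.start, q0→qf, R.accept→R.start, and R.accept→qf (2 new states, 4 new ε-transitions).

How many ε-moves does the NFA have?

Recursing over subexpressions:
Each of the 6 symbol leaves contributes 0 ε-transitions.
  b|c → 4 ε-transitions
  (b|c)* → 8 ε-transitions
  (b|c)*c → 8 ε-transitions
  ((b|c)*c)* → 12 ε-transitions
  a|b|((b|c)*c)*|c → 20 ε-transitions

20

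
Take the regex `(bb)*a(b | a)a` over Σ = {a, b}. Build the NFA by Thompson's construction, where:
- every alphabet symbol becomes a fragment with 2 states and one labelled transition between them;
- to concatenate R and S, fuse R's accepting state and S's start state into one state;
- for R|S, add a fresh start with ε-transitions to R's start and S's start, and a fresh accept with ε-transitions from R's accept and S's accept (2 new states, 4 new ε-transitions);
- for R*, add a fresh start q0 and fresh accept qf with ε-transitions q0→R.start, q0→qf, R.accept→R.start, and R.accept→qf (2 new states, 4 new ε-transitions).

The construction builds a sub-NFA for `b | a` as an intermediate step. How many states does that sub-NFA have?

6

Fragment for `b | a`:
Each of the 2 symbol leaves contributes a 2-state fragment.
  b | a — 6 states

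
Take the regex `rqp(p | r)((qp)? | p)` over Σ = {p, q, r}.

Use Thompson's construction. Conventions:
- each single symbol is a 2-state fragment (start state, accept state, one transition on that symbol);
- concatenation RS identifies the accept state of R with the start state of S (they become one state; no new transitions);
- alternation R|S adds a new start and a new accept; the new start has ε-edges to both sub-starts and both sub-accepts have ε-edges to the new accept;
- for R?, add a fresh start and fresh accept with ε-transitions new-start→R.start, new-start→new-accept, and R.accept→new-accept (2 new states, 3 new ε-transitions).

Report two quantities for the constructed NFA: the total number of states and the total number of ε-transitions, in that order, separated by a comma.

17, 11

Recursing over subexpressions:
Each of the 8 symbol leaves contributes 2 states and 0 ε-transitions.
  p | r = 6 states, 4 ε-transitions
  qp = 3 states, 0 ε-transitions
  (qp)? = 5 states, 3 ε-transitions
  (qp)? | p = 9 states, 7 ε-transitions
  rqp(p | r)((qp)? | p) = 17 states, 11 ε-transitions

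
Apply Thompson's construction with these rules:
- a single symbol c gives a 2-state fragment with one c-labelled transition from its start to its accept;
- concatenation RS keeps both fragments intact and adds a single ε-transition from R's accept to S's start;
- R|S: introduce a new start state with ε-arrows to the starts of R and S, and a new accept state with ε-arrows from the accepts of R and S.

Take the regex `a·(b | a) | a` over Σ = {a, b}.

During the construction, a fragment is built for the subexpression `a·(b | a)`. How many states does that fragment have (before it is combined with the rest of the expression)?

8

Fragment for `a·(b | a)`:
Each of the 3 symbol leaves contributes a 2-state fragment.
  b | a — 6 states
  a·(b | a) — 8 states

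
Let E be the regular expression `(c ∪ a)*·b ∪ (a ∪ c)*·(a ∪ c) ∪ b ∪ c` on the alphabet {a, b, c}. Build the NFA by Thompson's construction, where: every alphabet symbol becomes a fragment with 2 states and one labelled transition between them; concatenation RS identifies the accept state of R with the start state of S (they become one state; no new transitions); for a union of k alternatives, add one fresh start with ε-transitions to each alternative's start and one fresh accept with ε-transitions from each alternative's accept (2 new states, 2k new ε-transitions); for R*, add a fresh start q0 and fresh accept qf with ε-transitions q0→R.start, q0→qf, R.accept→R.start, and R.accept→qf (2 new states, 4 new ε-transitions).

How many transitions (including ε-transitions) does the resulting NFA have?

37

Building bottom-up:
Each of the 9 symbol leaves contributes 1 transition (1 symbol, 0 ε).
  c ∪ a = 6 transitions (2 symbol, 4 ε)
  (c ∪ a)* = 10 transitions (2 symbol, 8 ε)
  (c ∪ a)*·b = 11 transitions (3 symbol, 8 ε)
  a ∪ c = 6 transitions (2 symbol, 4 ε)
  (a ∪ c)* = 10 transitions (2 symbol, 8 ε)
  a ∪ c = 6 transitions (2 symbol, 4 ε)
  (a ∪ c)*·(a ∪ c) = 16 transitions (4 symbol, 12 ε)
  (c ∪ a)*·b ∪ (a ∪ c)*·(a ∪ c) ∪ b ∪ c = 37 transitions (9 symbol, 28 ε)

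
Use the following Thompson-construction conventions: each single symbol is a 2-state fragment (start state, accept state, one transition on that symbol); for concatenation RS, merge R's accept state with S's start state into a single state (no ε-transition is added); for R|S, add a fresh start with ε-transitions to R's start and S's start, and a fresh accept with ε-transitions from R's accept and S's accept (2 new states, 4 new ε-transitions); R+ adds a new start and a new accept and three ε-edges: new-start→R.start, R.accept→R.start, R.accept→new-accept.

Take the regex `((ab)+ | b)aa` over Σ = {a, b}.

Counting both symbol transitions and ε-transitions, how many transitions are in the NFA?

Per subexpression:
Each of the 5 symbol leaves contributes 1 transition (1 symbol, 0 ε).
  ab — 2 transitions (2 symbol, 0 ε)
  (ab)+ — 5 transitions (2 symbol, 3 ε)
  (ab)+ | b — 10 transitions (3 symbol, 7 ε)
  ((ab)+ | b)aa — 12 transitions (5 symbol, 7 ε)

12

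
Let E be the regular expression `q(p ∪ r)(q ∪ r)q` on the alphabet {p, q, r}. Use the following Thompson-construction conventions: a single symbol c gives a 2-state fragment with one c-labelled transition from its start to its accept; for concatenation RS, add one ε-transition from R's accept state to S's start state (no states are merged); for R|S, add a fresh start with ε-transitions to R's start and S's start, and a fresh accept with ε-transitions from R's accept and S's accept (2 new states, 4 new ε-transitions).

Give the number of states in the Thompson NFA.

16

Building bottom-up:
Each of the 6 symbol leaves contributes a 2-state fragment.
  p ∪ r = 6 states
  q ∪ r = 6 states
  q(p ∪ r)(q ∪ r)q = 16 states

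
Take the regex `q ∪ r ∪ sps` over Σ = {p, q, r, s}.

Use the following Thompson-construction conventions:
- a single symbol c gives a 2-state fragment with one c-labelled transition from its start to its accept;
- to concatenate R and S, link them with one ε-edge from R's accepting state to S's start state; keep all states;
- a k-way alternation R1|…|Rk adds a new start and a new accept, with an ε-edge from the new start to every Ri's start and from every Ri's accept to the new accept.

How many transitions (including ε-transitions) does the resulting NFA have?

13

Per subexpression:
Each of the 5 symbol leaves contributes 1 transition (1 symbol, 0 ε).
  sps = 5 transitions (3 symbol, 2 ε)
  q ∪ r ∪ sps = 13 transitions (5 symbol, 8 ε)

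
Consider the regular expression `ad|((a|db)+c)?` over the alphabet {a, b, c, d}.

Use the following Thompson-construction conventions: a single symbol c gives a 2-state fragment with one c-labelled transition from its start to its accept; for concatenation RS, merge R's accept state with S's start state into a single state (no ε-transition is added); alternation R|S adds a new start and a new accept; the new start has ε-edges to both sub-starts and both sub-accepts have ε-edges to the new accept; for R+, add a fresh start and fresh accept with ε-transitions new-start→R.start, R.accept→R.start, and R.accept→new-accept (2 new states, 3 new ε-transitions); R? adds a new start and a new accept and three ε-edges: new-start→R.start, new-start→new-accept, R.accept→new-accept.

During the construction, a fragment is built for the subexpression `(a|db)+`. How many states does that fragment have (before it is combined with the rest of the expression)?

9

Fragment for `(a|db)+`:
Each of the 3 symbol leaves contributes a 2-state fragment.
  db — 3 states
  a|db — 7 states
  (a|db)+ — 9 states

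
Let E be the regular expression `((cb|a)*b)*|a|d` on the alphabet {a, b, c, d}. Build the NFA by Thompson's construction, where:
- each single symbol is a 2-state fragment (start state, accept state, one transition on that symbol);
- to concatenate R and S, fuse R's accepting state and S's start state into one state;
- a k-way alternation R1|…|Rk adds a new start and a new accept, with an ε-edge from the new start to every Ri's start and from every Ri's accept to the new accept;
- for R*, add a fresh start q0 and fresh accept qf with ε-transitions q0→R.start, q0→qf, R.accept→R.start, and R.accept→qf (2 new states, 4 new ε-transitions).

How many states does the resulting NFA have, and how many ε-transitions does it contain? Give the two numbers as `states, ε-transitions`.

18, 18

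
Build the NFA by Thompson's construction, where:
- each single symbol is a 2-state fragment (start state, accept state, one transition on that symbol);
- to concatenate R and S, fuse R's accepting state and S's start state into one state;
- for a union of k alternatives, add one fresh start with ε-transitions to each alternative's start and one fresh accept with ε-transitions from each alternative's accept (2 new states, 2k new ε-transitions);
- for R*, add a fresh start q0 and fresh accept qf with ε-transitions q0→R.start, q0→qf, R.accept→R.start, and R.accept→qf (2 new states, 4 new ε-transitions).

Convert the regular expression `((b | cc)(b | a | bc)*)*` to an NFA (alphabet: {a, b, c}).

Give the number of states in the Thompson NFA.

19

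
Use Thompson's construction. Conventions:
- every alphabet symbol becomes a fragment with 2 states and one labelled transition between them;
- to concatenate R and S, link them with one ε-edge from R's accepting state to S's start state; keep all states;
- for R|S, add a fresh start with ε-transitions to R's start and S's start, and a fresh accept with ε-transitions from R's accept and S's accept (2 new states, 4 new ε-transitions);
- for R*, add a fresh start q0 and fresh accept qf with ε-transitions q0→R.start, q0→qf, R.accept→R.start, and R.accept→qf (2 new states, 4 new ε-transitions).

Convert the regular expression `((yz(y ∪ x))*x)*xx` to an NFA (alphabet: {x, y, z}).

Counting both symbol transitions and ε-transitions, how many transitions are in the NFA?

By structural recursion:
Each of the 7 symbol leaves contributes 1 transition (1 symbol, 0 ε).
  y ∪ x → 6 transitions (2 symbol, 4 ε)
  yz(y ∪ x) → 10 transitions (4 symbol, 6 ε)
  (yz(y ∪ x))* → 14 transitions (4 symbol, 10 ε)
  (yz(y ∪ x))*x → 16 transitions (5 symbol, 11 ε)
  ((yz(y ∪ x))*x)* → 20 transitions (5 symbol, 15 ε)
  ((yz(y ∪ x))*x)*xx → 24 transitions (7 symbol, 17 ε)

24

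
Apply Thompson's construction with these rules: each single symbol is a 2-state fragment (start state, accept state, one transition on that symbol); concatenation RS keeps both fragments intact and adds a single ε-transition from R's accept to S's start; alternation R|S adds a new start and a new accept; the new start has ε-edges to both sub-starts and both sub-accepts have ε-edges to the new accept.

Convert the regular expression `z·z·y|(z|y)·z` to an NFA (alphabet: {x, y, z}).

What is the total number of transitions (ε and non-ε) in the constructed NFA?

Recursing over subexpressions:
Each of the 6 symbol leaves contributes 1 transition (1 symbol, 0 ε).
  z·z·y = 5 transitions (3 symbol, 2 ε)
  z|y = 6 transitions (2 symbol, 4 ε)
  (z|y)·z = 8 transitions (3 symbol, 5 ε)
  z·z·y|(z|y)·z = 17 transitions (6 symbol, 11 ε)

17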